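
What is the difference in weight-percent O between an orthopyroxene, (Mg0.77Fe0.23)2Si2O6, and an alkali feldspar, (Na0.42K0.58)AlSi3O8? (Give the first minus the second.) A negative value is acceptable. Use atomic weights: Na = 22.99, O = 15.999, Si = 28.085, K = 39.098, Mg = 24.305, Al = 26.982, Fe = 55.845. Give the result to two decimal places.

-2.54 percentage points

First mineral: 95.994 g O in 215.282 g formula = 44.59 wt% O.
Second mineral: 127.992 g O in 271.562 g formula = 47.13 wt% O.
44.59% − 47.13% gives a difference of -2.54 percentage points.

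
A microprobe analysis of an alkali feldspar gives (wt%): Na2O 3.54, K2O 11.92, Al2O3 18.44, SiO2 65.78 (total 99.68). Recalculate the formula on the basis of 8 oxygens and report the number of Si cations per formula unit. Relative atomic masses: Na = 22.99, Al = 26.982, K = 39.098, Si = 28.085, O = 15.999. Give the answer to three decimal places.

3.004 Si apfu

Na2O (M=61.979): mol = 0.05712; Na = 0.11424, O = 0.05712.
K2O (M=94.195): mol = 0.12655; K = 0.25310, O = 0.12655.
Al2O3 (M=101.961): mol = 0.18085; Al = 0.36170, O = 0.54255.
SiO2 (M=60.083): mol = 1.09482; Si = 1.09482, O = 2.18964.
ΣO = 2.91586; factor = 8/ΣO = 2.74362.
Si apfu = 1.09482 × 2.74362 = 3.004.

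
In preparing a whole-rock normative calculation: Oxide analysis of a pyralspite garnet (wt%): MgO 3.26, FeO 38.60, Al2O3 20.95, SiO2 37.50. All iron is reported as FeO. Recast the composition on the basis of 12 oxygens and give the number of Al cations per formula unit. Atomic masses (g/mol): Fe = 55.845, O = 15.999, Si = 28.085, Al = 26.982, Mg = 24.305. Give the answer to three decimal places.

3.26 wt% MgO ÷ 40.304 g/mol = 0.08089 mol, giving 0.08089 Mg and 0.08089 O.
38.60 wt% FeO ÷ 71.844 g/mol = 0.53728 mol, giving 0.53728 Fe and 0.53728 O.
20.95 wt% Al2O3 ÷ 101.961 g/mol = 0.20547 mol, giving 0.41094 Al and 0.61641 O.
37.50 wt% SiO2 ÷ 60.083 g/mol = 0.62414 mol, giving 0.62414 Si and 1.24828 O.
Oxygen sums to 2.48286; scaling by 12/2.48286 = 4.83314 puts the formula on 12 O.
Al: 0.41094 × 4.83314 = 1.986 atoms per formula unit.

1.986 Al apfu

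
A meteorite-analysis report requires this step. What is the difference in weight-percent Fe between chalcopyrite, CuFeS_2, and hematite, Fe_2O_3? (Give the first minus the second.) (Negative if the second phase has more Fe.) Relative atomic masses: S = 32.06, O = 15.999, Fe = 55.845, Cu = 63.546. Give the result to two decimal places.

Fe in CuFeS_2: molar mass 183.511 g/mol; 1×55.845 = 55.845 g → 30.43 wt%.
Fe in Fe_2O_3: molar mass 159.687 g/mol; 2×55.845 = 111.690 g → 69.94 wt%.
Difference = 30.43 − 69.94 = -39.51 percentage points.

-39.51 percentage points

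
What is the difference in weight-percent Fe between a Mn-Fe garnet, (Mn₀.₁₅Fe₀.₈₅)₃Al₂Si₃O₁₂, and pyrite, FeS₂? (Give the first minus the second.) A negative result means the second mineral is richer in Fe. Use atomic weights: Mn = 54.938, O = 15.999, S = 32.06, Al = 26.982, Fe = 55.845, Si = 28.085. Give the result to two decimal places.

First mineral: 142.405 g Fe in 497.334 g formula = 28.63 wt% Fe.
Second mineral: 55.845 g Fe in 119.965 g formula = 46.55 wt% Fe.
28.63% − 46.55% gives a difference of -17.92 percentage points.

-17.92 percentage points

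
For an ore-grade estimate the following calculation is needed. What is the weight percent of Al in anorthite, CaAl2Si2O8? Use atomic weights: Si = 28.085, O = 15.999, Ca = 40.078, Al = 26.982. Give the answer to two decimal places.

Molar mass of CaAl2Si2O8: 1*40.078 + 2*26.982 + 2*28.085 + 8*15.999 = 278.204 g/mol.
Mass of Al per formula unit: 2 × 26.982 = 53.964 g.
Weight fraction Al = 53.964 / 278.204 = 0.1940.

19.40 mass %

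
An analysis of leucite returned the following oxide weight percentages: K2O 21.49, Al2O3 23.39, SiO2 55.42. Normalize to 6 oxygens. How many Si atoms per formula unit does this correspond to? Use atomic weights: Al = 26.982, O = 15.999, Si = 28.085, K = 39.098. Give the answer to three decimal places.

2.004 Si apfu

K2O (M=94.195): mol = 0.22814; K = 0.45628, O = 0.22814.
Al2O3 (M=101.961): mol = 0.22940; Al = 0.45880, O = 0.68820.
SiO2 (M=60.083): mol = 0.92239; Si = 0.92239, O = 1.84478.
ΣO = 2.76112; factor = 6/ΣO = 2.17303.
Si apfu = 0.92239 × 2.17303 = 2.004.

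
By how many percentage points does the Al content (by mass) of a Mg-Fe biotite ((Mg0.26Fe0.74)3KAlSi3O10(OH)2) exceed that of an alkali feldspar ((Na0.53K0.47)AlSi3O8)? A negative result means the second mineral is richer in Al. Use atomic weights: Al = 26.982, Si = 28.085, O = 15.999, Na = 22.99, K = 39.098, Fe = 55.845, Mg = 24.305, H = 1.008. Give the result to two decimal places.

Al in (Mg0.26Fe0.74)3KAlSi3O10(OH)2: molar mass 487.273 g/mol; 1×26.982 = 26.982 g → 5.54 wt%.
Al in (Na0.53K0.47)AlSi3O8: molar mass 269.790 g/mol; 1×26.982 = 26.982 g → 10.00 wt%.
Difference = 5.54 − 10.00 = -4.46 percentage points.

-4.46 percentage points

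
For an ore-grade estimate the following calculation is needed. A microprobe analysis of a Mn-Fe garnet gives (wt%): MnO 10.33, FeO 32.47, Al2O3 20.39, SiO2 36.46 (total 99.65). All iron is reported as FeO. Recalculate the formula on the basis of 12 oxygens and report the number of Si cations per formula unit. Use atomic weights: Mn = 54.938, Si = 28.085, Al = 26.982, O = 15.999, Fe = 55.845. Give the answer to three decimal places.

MnO: 10.33/70.937 = 0.14562 mol → 0.14562 mol Mn, 0.14562 mol O.
FeO: 32.47/71.844 = 0.45195 mol → 0.45195 mol Fe, 0.45195 mol O.
Al2O3: 20.39/101.961 = 0.19998 mol → 0.39996 mol Al, 0.59994 mol O.
SiO2: 36.46/60.083 = 0.60683 mol → 0.60683 mol Si, 1.21366 mol O.
Total oxygen = 2.41117 mol. Normalization factor = 12/2.41117 = 4.97684.
Si per 12 O = 0.60683 × 4.97684 = 3.020.

3.020 Si apfu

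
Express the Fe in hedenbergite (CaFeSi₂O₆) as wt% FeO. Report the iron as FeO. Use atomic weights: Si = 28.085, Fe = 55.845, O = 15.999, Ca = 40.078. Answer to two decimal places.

28.96 wt%

M(CaFeSi₂O₆) = 248.087 g/mol; M(FeO) = 71.844 g/mol.
Moles FeO per formula unit = 1 Fe ÷ 1 = 1.0000.
FeO fraction = (1.0000 × 71.844) / 248.087 = 71.844/248.087 = 0.2896.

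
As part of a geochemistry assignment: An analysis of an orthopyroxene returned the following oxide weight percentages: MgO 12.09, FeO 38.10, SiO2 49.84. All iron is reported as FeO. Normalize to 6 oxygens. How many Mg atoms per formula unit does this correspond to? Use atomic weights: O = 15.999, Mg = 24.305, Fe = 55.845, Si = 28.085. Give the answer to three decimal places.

12.09 wt% MgO ÷ 40.304 g/mol = 0.29997 mol, giving 0.29997 Mg and 0.29997 O.
38.10 wt% FeO ÷ 71.844 g/mol = 0.53032 mol, giving 0.53032 Fe and 0.53032 O.
49.84 wt% SiO2 ÷ 60.083 g/mol = 0.82952 mol, giving 0.82952 Si and 1.65904 O.
Oxygen sums to 2.48933; scaling by 6/2.48933 = 2.41029 puts the formula on 6 O.
Mg: 0.29997 × 2.41029 = 0.723 atoms per formula unit.

0.723 Mg apfu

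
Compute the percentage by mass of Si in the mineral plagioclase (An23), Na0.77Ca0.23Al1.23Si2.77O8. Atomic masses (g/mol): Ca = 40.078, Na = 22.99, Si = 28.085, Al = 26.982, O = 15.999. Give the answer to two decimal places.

Molar mass of Na0.77Ca0.23Al1.23Si2.77O8: 0.77*22.99 + 0.23*40.078 + 1.23*26.982 + 2.77*28.085 + 8*15.999 = 265.896 g/mol.
Mass of Si per formula unit: 2.77 × 28.085 = 77.795 g.
Weight fraction Si = 77.795 / 265.896 = 0.2926.

29.26 mass %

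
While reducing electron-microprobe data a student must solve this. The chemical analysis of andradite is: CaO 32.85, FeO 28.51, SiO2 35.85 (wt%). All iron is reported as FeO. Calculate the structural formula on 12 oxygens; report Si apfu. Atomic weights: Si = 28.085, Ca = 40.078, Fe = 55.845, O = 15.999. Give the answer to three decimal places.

32.85 wt% CaO ÷ 56.077 g/mol = 0.58580 mol, giving 0.58580 Ca and 0.58580 O.
28.51 wt% FeO ÷ 71.844 g/mol = 0.39683 mol, giving 0.39683 Fe and 0.39683 O.
35.85 wt% SiO2 ÷ 60.083 g/mol = 0.59667 mol, giving 0.59667 Si and 1.19334 O.
Oxygen sums to 2.17597; scaling by 12/2.17597 = 5.51478 puts the formula on 12 O.
Si: 0.59667 × 5.51478 = 3.291 atoms per formula unit.

3.291 Si apfu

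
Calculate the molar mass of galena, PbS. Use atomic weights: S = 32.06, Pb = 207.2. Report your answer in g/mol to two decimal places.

M = 1×207.2 + 1×32.06

239.26 g/mol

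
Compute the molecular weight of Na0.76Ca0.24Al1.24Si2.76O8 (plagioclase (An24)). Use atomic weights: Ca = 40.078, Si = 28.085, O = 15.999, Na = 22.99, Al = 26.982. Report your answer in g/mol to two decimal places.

Na: 0.76 × 22.99 = 17.4724
Ca: 0.24 × 40.078 = 9.6187
Al: 1.24 × 26.982 = 33.4577
Si: 2.76 × 28.085 = 77.5146
O: 8 × 15.999 = 127.9920
Summing the contributions gives the formula mass.

266.06 g/mol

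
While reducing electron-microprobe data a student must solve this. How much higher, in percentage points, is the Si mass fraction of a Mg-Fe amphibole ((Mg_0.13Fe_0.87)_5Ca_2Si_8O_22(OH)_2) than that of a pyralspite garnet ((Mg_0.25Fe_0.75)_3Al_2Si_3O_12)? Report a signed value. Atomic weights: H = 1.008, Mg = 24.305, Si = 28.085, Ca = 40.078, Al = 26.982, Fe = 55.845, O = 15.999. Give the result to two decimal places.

5.89 percentage points

M((Mg_0.13Fe_0.87)_5Ca_2Si_8O_22(OH)_2) = 949.552 g/mol, so wt% Si = 224.680/949.552 × 100 = 23.66%.
M((Mg_0.25Fe_0.75)_3Al_2Si_3O_12) = 474.087 g/mol, so wt% Si = 84.255/474.087 × 100 = 17.77%.
23.66 − 17.77 = 5.89 pp.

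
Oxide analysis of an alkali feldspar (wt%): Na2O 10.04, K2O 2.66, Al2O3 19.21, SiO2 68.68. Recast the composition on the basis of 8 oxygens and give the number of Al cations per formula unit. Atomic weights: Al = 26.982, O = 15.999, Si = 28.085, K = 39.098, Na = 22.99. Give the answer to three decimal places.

0.991 Al apfu

10.04 wt% Na2O ÷ 61.979 g/mol = 0.16199 mol, giving 0.32398 Na and 0.16199 O.
2.66 wt% K2O ÷ 94.195 g/mol = 0.02824 mol, giving 0.05648 K and 0.02824 O.
19.21 wt% Al2O3 ÷ 101.961 g/mol = 0.18841 mol, giving 0.37682 Al and 0.56523 O.
68.68 wt% SiO2 ÷ 60.083 g/mol = 1.14309 mol, giving 1.14309 Si and 2.28618 O.
Oxygen sums to 3.04164; scaling by 8/3.04164 = 2.63016 puts the formula on 8 O.
Al: 0.37682 × 2.63016 = 0.991 atoms per formula unit.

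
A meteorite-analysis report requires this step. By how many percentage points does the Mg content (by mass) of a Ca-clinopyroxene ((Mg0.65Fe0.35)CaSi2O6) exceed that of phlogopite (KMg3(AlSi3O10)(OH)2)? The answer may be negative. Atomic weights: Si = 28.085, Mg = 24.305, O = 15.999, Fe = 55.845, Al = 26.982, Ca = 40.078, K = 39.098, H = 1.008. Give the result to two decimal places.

-10.53 percentage points

First mineral: 15.798 g Mg in 227.586 g formula = 6.94 wt% Mg.
Second mineral: 72.915 g Mg in 417.254 g formula = 17.47 wt% Mg.
6.94% − 17.47% gives a difference of -10.53 percentage points.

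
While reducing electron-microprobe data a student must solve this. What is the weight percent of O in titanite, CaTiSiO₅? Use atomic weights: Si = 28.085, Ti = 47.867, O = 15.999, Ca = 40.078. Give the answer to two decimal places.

40.81 wt%

Formula mass = 1×40.078 + 1×47.867 + 1×28.085 + 5×15.999 = 196.025 g/mol, of which 79.995 g is O.
So O makes up 79.995/196.025 = 0.4081 of the mass, i.e. 40.81%.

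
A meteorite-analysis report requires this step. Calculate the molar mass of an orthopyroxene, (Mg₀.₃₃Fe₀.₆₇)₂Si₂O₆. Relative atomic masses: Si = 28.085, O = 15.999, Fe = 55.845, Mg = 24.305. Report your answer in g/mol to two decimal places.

243.04 g/mol

Mg: 0.66 × 24.305 = 16.0413
Fe: 1.34 × 55.845 = 74.8323
Si: 2 × 28.085 = 56.1700
O: 6 × 15.999 = 95.9940
Summing the contributions gives the formula mass.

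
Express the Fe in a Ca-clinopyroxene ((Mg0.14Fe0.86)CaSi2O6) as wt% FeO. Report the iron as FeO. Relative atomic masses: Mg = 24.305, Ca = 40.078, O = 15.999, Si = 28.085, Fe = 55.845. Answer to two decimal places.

Formula mass = 243.671 g/mol.
0.86 Fe → 0.8600 mol FeO per formula unit; M(FeO) = 71.844, so FeO mass = 61.786 g.
61.786/243.671 × 100 = 25.36 wt%.

25.36 wt%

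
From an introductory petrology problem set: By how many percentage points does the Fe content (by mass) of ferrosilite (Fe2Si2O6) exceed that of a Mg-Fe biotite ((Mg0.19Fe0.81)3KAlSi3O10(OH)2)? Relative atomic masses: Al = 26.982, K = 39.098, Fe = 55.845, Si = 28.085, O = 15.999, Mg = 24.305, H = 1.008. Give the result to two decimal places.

First mineral: 111.690 g Fe in 263.854 g formula = 42.33 wt% Fe.
Second mineral: 135.703 g Fe in 493.896 g formula = 27.48 wt% Fe.
42.33% − 27.48% gives a difference of 14.85 percentage points.

14.85 percentage points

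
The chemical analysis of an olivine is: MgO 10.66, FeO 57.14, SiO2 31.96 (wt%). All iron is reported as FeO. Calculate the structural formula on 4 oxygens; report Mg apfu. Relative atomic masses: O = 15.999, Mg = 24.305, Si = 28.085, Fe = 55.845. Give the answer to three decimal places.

MgO (M=40.304): mol = 0.26449; Mg = 0.26449, O = 0.26449.
FeO (M=71.844): mol = 0.79533; Fe = 0.79533, O = 0.79533.
SiO2 (M=60.083): mol = 0.53193; Si = 0.53193, O = 1.06386.
ΣO = 2.12368; factor = 4/ΣO = 1.88352.
Mg apfu = 0.26449 × 1.88352 = 0.498.

0.498 Mg apfu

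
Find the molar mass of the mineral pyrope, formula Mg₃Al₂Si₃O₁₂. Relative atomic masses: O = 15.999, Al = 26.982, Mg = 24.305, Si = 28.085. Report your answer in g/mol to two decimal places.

403.12 g/mol

Mg: 3 × 24.305 = 72.9150
Al: 2 × 26.982 = 53.9640
Si: 3 × 28.085 = 84.2550
O: 12 × 15.999 = 191.9880
Summing the contributions gives the formula mass.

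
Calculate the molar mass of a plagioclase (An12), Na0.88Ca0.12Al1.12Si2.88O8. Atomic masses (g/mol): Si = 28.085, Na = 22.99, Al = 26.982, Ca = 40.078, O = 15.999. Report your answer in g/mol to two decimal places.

The formula mass is the sum 0.88(22.99) + 0.12(40.078) + 1.12(26.982) + 2.88(28.085) + 8(15.999).

264.14 g/mol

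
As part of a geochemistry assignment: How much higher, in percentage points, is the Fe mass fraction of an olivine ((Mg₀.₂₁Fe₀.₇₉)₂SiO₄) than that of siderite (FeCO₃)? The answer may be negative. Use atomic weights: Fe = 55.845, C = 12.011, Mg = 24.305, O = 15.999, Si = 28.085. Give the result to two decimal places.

M((Mg₀.₂₁Fe₀.₇₉)₂SiO₄) = 190.524 g/mol, so wt% Fe = 88.235/190.524 × 100 = 46.31%.
M(FeCO₃) = 115.853 g/mol, so wt% Fe = 55.845/115.853 × 100 = 48.20%.
46.31 − 48.20 = -1.89 pp.

-1.89 percentage points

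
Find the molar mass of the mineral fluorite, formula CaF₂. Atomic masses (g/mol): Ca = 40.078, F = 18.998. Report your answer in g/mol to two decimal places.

78.07 g/mol

M = 1(40.078) + 2(18.998)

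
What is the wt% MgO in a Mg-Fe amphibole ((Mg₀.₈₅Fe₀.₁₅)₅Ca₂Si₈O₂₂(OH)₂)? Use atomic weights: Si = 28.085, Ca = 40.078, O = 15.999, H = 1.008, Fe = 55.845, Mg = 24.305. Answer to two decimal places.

20.49 wt%

Formula mass = 836.008 g/mol.
4.25 Mg → 4.2500 mol MgO per formula unit; M(MgO) = 40.304, so MgO mass = 171.292 g.
171.292/836.008 × 100 = 20.49 wt%.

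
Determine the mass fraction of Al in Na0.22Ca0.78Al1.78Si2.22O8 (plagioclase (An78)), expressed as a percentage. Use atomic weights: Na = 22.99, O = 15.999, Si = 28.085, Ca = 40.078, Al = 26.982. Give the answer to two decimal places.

17.48 weight percent

M(Na0.22Ca0.78Al1.78Si2.22O8) = 274.687 g/mol.
Al contributes 1.78 × 26.982 = 48.028 g per mole.
48.028/274.687 = 0.1748 → 17.48%.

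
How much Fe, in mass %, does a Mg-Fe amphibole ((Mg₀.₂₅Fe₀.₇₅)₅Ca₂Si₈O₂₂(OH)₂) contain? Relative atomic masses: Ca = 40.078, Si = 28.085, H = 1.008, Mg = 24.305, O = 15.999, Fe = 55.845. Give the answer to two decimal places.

22.50 mass %

Molar mass of (Mg₀.₂₅Fe₀.₇₅)₅Ca₂Si₈O₂₂(OH)₂: 1.25·24.305 + 3.75·55.845 + 2·40.078 + 8·28.085 + 24·15.999 + 2·1.008 = 930.628 g/mol.
Mass of Fe per formula unit: 3.75 × 55.845 = 209.419 g.
Weight fraction Fe = 209.419 / 930.628 = 0.2250.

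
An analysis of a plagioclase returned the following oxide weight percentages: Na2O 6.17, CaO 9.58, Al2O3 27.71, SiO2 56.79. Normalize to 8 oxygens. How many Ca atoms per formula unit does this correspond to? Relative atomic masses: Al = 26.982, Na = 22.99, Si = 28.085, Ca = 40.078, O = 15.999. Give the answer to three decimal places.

6.17 wt% Na2O ÷ 61.979 g/mol = 0.09955 mol, giving 0.19910 Na and 0.09955 O.
9.58 wt% CaO ÷ 56.077 g/mol = 0.17084 mol, giving 0.17084 Ca and 0.17084 O.
27.71 wt% Al2O3 ÷ 101.961 g/mol = 0.27177 mol, giving 0.54354 Al and 0.81531 O.
56.79 wt% SiO2 ÷ 60.083 g/mol = 0.94519 mol, giving 0.94519 Si and 1.89038 O.
Oxygen sums to 2.97608; scaling by 8/2.97608 = 2.68810 puts the formula on 8 O.
Ca: 0.17084 × 2.68810 = 0.459 atoms per formula unit.

0.459 Ca apfu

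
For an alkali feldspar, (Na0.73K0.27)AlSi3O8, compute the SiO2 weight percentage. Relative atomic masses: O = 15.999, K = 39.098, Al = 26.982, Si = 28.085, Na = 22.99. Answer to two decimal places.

67.62 wt%

M((Na0.73K0.27)AlSi3O8) = 266.568 g/mol; M(SiO2) = 60.083 g/mol.
Moles SiO2 per formula unit = 3 Si ÷ 1 = 3.0000.
SiO2 fraction = (3.0000 × 60.083) / 266.568 = 180.249/266.568 = 0.6762.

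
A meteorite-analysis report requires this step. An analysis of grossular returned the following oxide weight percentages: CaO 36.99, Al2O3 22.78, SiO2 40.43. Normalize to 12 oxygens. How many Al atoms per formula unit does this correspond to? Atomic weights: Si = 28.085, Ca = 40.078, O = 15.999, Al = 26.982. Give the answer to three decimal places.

2.004 Al apfu

36.99 wt% CaO ÷ 56.077 g/mol = 0.65963 mol, giving 0.65963 Ca and 0.65963 O.
22.78 wt% Al2O3 ÷ 101.961 g/mol = 0.22342 mol, giving 0.44684 Al and 0.67026 O.
40.43 wt% SiO2 ÷ 60.083 g/mol = 0.67290 mol, giving 0.67290 Si and 1.34580 O.
Oxygen sums to 2.67569; scaling by 12/2.67569 = 4.48482 puts the formula on 12 O.
Al: 0.44684 × 4.48482 = 2.004 atoms per formula unit.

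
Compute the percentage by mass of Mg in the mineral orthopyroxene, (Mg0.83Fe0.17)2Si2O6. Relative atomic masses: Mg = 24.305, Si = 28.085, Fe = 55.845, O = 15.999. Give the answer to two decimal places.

Molar mass of (Mg0.83Fe0.17)2Si2O6: 1.66*24.305 + 0.34*55.845 + 2*28.085 + 6*15.999 = 211.498 g/mol.
Mass of Mg per formula unit: 1.66 × 24.305 = 40.346 g.
Weight fraction Mg = 40.346 / 211.498 = 0.1908.

19.08 weight percent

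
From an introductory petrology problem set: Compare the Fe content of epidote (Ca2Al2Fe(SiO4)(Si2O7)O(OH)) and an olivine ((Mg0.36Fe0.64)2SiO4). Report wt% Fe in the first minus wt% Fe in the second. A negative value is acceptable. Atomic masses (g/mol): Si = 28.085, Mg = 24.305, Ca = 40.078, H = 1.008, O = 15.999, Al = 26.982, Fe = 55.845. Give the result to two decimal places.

First mineral: 55.845 g Fe in 483.215 g formula = 11.56 wt% Fe.
Second mineral: 71.482 g Fe in 181.062 g formula = 39.48 wt% Fe.
11.56% − 39.48% gives a difference of -27.92 percentage points.

-27.92 percentage points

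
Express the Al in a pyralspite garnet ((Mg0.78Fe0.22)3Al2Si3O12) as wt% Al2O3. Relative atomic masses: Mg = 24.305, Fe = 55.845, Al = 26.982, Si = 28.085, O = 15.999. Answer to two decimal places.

24.05 wt%

Formula mass = 423.938 g/mol.
2 Al → 1.0000 mol Al2O3 per formula unit; M(Al2O3) = 101.961, so Al2O3 mass = 101.961 g.
101.961/423.938 × 100 = 24.05 wt%.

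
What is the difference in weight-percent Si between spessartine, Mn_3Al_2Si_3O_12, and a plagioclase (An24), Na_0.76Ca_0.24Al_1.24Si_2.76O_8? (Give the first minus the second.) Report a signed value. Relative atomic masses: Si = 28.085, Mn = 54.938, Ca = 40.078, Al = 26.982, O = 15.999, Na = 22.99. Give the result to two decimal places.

-12.11 percentage points

M(Mn_3Al_2Si_3O_12) = 495.021 g/mol, so wt% Si = 84.255/495.021 × 100 = 17.02%.
M(Na_0.76Ca_0.24Al_1.24Si_2.76O_8) = 266.055 g/mol, so wt% Si = 77.515/266.055 × 100 = 29.13%.
17.02 − 29.13 = -12.11 pp.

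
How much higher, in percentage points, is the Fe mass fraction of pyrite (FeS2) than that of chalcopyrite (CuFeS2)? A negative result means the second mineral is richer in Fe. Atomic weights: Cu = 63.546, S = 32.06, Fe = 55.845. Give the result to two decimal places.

16.12 percentage points

Fe in FeS2: molar mass 119.965 g/mol; 1×55.845 = 55.845 g → 46.55 wt%.
Fe in CuFeS2: molar mass 183.511 g/mol; 1×55.845 = 55.845 g → 30.43 wt%.
Difference = 46.55 − 30.43 = 16.12 percentage points.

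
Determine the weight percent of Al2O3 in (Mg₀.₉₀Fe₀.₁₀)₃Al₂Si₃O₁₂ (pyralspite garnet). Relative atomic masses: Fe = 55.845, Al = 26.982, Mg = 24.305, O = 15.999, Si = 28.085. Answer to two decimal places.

Formula mass = 412.584 g/mol.
2 Al → 1.0000 mol Al2O3 per formula unit; M(Al2O3) = 101.961, so Al2O3 mass = 101.961 g.
101.961/412.584 × 100 = 24.71 wt%.

24.71 wt%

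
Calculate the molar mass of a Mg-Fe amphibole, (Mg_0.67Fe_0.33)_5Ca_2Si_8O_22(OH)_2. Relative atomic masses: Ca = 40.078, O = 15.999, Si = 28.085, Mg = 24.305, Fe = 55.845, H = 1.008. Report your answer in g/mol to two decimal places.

The formula mass is the sum 3.35·24.305 + 1.65·55.845 + 2·40.078 + 8·28.085 + 24·15.999 + 2·1.008.

864.39 g/mol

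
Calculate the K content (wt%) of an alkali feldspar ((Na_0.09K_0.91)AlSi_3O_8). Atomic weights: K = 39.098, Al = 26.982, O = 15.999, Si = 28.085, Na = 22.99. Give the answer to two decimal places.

M((Na_0.09K_0.91)AlSi_3O_8) = 276.877 g/mol.
K contributes 0.91 × 39.098 = 35.579 g per mole.
35.579/276.877 = 0.1285 → 12.85%.

12.85 wt%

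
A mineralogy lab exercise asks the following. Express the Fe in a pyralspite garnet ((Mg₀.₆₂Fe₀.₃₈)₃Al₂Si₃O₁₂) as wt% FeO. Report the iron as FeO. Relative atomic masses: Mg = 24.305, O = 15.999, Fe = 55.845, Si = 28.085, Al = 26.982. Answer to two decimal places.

Molar mass of (Mg₀.₆₂Fe₀.₃₈)₃Al₂Si₃O₁₂ = 1.86*24.305 + 1.14*55.845 + 2*26.982 + 3*28.085 + 12*15.999 = 439.078 g/mol.
Each formula unit contains 1.14 Fe, equivalent to 1.14/1 = 1.1400 mol FeO.
M(FeO) = 1×55.845 + 1×15.999 = 71.844 g/mol.
Mass of FeO per formula unit = 1.1400 × 71.844 = 81.902 g.
FeO wt% = 81.902 / 439.078 × 100 = 18.65%.

18.65 wt%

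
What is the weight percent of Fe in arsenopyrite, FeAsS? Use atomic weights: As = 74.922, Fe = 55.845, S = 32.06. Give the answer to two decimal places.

34.30 mass %

M(FeAsS) = 162.827 g/mol.
Fe contributes 1 × 55.845 = 55.845 g per mole.
55.845/162.827 = 0.3430 → 34.30%.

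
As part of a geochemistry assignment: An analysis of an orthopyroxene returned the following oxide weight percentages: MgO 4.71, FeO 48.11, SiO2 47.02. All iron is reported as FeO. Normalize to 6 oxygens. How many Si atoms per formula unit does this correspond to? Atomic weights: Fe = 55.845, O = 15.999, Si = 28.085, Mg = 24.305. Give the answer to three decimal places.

1.997 Si apfu

MgO (M=40.304): mol = 0.11686; Mg = 0.11686, O = 0.11686.
FeO (M=71.844): mol = 0.66965; Fe = 0.66965, O = 0.66965.
SiO2 (M=60.083): mol = 0.78258; Si = 0.78258, O = 1.56516.
ΣO = 2.35167; factor = 6/ΣO = 2.55138.
Si apfu = 0.78258 × 2.55138 = 1.997.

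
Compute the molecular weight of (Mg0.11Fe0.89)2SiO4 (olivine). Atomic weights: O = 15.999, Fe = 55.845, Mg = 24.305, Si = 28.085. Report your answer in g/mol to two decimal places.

196.83 g/mol

The formula mass is the sum 0.22*24.305 + 1.78*55.845 + 1*28.085 + 4*15.999.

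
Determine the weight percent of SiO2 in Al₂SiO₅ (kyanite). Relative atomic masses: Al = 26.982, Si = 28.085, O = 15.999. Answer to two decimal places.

37.08 wt%

M(Al₂SiO₅) = 162.044 g/mol; M(SiO2) = 60.083 g/mol.
Moles SiO2 per formula unit = 1 Si ÷ 1 = 1.0000.
SiO2 fraction = (1.0000 × 60.083) / 162.044 = 60.083/162.044 = 0.3708.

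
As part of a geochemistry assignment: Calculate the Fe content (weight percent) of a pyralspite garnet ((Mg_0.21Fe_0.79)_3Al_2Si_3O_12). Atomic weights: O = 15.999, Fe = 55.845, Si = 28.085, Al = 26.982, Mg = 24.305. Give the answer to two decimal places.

Molar mass of (Mg_0.21Fe_0.79)_3Al_2Si_3O_12: 0.63*24.305 + 2.37*55.845 + 2*26.982 + 3*28.085 + 12*15.999 = 477.872 g/mol.
Mass of Fe per formula unit: 2.37 × 55.845 = 132.353 g.
Weight fraction Fe = 132.353 / 477.872 = 0.2770.

27.70 weight percent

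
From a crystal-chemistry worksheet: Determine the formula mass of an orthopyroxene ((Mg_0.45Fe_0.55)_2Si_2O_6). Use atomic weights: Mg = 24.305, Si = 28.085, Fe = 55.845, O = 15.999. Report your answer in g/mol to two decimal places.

The formula mass is the sum 0.90*24.305 + 1.10*55.845 + 2*28.085 + 6*15.999.

235.47 g/mol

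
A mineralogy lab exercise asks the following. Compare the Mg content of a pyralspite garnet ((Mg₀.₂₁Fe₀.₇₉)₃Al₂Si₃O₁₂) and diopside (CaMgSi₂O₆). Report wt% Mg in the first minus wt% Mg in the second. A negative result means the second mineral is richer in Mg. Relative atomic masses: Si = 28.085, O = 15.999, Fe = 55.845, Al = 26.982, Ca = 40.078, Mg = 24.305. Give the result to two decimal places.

Mg in (Mg₀.₂₁Fe₀.₇₉)₃Al₂Si₃O₁₂: molar mass 477.872 g/mol; 0.63×24.305 = 15.312 g → 3.20 wt%.
Mg in CaMgSi₂O₆: molar mass 216.547 g/mol; 1×24.305 = 24.305 g → 11.22 wt%.
Difference = 3.20 − 11.22 = -8.02 percentage points.

-8.02 percentage points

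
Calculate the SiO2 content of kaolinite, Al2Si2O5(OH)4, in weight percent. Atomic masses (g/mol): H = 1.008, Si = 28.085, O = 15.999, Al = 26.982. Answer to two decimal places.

46.55 wt%

Formula mass = 258.157 g/mol.
2 Si → 2.0000 mol SiO2 per formula unit; M(SiO2) = 60.083, so SiO2 mass = 120.166 g.
120.166/258.157 × 100 = 46.55 wt%.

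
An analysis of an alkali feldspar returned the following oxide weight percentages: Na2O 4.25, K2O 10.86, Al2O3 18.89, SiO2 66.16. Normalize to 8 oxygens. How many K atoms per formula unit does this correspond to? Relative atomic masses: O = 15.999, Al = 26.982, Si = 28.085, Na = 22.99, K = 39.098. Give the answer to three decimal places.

0.627 K apfu

4.25 wt% Na2O ÷ 61.979 g/mol = 0.06857 mol, giving 0.13714 Na and 0.06857 O.
10.86 wt% K2O ÷ 94.195 g/mol = 0.11529 mol, giving 0.23058 K and 0.11529 O.
18.89 wt% Al2O3 ÷ 101.961 g/mol = 0.18527 mol, giving 0.37054 Al and 0.55581 O.
66.16 wt% SiO2 ÷ 60.083 g/mol = 1.10114 mol, giving 1.10114 Si and 2.20228 O.
Oxygen sums to 2.94195; scaling by 8/2.94195 = 2.71928 puts the formula on 8 O.
K: 0.23058 × 2.71928 = 0.627 atoms per formula unit.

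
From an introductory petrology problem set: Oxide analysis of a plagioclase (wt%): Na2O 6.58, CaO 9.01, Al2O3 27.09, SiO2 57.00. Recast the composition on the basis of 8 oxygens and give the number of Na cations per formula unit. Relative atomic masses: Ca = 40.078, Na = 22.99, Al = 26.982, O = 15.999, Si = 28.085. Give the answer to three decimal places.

0.574 Na apfu

Na2O: 6.58/61.979 = 0.10616 mol → 0.21232 mol Na, 0.10616 mol O.
CaO: 9.01/56.077 = 0.16067 mol → 0.16067 mol Ca, 0.16067 mol O.
Al2O3: 27.09/101.961 = 0.26569 mol → 0.53138 mol Al, 0.79707 mol O.
SiO2: 57.00/60.083 = 0.94869 mol → 0.94869 mol Si, 1.89738 mol O.
Total oxygen = 2.96128 mol. Normalization factor = 8/2.96128 = 2.70153.
Na per 8 O = 0.21232 × 2.70153 = 0.574.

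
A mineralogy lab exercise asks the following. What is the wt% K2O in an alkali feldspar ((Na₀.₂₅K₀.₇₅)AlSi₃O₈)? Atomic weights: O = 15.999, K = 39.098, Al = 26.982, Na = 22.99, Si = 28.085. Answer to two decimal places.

M((Na₀.₂₅K₀.₇₅)AlSi₃O₈) = 274.300 g/mol; M(K2O) = 94.195 g/mol.
Moles K2O per formula unit = 0.75 K ÷ 2 = 0.3750.
K2O fraction = (0.3750 × 94.195) / 274.300 = 35.323/274.300 = 0.1288.

12.88 wt%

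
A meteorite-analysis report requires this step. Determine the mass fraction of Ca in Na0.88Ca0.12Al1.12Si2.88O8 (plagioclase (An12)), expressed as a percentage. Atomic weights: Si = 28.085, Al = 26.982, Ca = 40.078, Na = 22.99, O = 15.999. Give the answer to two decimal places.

1.82 wt%

M(Na0.88Ca0.12Al1.12Si2.88O8) = 264.137 g/mol.
Ca contributes 0.12 × 40.078 = 4.809 g per mole.
4.809/264.137 = 0.0182 → 1.82%.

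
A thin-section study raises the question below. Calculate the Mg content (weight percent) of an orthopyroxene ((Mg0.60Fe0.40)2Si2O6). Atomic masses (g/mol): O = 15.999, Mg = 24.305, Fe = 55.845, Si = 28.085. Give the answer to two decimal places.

Molar mass of (Mg0.60Fe0.40)2Si2O6: 1.20×24.305 + 0.80×55.845 + 2×28.085 + 6×15.999 = 226.006 g/mol.
Mass of Mg per formula unit: 1.20 × 24.305 = 29.166 g.
Weight fraction Mg = 29.166 / 226.006 = 0.1290.

12.90 weight percent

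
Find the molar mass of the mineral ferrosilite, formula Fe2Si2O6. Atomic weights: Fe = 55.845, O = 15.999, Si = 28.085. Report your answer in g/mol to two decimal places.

263.85 g/mol

The formula mass is the sum 2*55.845 + 2*28.085 + 6*15.999.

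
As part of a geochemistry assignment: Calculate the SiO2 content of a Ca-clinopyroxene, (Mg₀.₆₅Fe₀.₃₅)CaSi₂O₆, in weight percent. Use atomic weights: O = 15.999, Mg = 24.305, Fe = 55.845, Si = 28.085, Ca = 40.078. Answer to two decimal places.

M((Mg₀.₆₅Fe₀.₃₅)CaSi₂O₆) = 227.586 g/mol; M(SiO2) = 60.083 g/mol.
Moles SiO2 per formula unit = 2 Si ÷ 1 = 2.0000.
SiO2 fraction = (2.0000 × 60.083) / 227.586 = 120.166/227.586 = 0.5280.

52.80 wt%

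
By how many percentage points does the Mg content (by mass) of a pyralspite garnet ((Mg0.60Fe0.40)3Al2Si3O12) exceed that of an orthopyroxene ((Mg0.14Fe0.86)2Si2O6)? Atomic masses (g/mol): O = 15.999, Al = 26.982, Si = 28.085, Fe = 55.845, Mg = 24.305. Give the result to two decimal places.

M((Mg0.60Fe0.40)3Al2Si3O12) = 440.970 g/mol, so wt% Mg = 43.749/440.970 × 100 = 9.92%.
M((Mg0.14Fe0.86)2Si2O6) = 255.023 g/mol, so wt% Mg = 6.805/255.023 × 100 = 2.67%.
9.92 − 2.67 = 7.25 pp.

7.25 percentage points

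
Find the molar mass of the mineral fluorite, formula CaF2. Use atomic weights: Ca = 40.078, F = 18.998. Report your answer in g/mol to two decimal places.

78.07 g/mol

The formula mass is the sum 1(40.078) + 2(18.998).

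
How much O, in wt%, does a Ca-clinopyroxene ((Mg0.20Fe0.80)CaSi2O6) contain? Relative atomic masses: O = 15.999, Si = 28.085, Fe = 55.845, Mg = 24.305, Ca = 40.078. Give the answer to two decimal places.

Formula mass = 0.20×24.305 + 0.80×55.845 + 1×40.078 + 2×28.085 + 6×15.999 = 241.779 g/mol, of which 95.994 g is O.
So O makes up 95.994/241.779 = 0.3970 of the mass, i.e. 39.70%.

39.70 wt%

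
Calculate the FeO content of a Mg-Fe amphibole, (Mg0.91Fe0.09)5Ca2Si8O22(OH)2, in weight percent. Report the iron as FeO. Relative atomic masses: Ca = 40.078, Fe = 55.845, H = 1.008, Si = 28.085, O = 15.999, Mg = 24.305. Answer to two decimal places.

Molar mass of (Mg0.91Fe0.09)5Ca2Si8O22(OH)2 = 4.55·24.305 + 0.45·55.845 + 2·40.078 + 8·28.085 + 24·15.999 + 2·1.008 = 826.546 g/mol.
Each formula unit contains 0.45 Fe, equivalent to 0.45/1 = 0.4500 mol FeO.
M(FeO) = 1×55.845 + 1×15.999 = 71.844 g/mol.
Mass of FeO per formula unit = 0.4500 × 71.844 = 32.330 g.
FeO wt% = 32.330 / 826.546 × 100 = 3.91%.

3.91 wt%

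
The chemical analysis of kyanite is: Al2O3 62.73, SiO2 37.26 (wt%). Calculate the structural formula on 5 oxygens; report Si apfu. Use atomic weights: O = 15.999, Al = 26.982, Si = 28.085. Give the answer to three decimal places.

Al2O3: 62.73/101.961 = 0.61524 mol → 1.23048 mol Al, 1.84572 mol O.
SiO2: 37.26/60.083 = 0.62014 mol → 0.62014 mol Si, 1.24028 mol O.
Total oxygen = 3.08600 mol. Normalization factor = 5/3.08600 = 1.62022.
Si per 5 O = 0.62014 × 1.62022 = 1.005.

1.005 Si apfu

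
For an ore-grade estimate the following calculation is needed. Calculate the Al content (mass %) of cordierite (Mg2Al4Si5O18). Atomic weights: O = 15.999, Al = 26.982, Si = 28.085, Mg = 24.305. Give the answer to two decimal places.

Formula mass = 2*24.305 + 4*26.982 + 5*28.085 + 18*15.999 = 584.945 g/mol, of which 107.928 g is Al.
So Al makes up 107.928/584.945 = 0.1845 of the mass, i.e. 18.45%.

18.45 mass %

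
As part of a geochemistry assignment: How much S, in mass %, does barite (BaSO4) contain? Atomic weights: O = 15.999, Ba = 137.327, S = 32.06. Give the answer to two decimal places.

Formula mass = 1·137.327 + 1·32.06 + 4·15.999 = 233.383 g/mol, of which 32.060 g is S.
So S makes up 32.060/233.383 = 0.1374 of the mass, i.e. 13.74%.

13.74 mass %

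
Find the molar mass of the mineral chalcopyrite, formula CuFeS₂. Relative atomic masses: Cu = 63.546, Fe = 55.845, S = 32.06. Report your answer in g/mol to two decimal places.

183.51 g/mol

Cu: 1 × 63.546 = 63.5460
Fe: 1 × 55.845 = 55.8450
S: 2 × 32.06 = 64.1200
Summing the contributions gives the formula mass.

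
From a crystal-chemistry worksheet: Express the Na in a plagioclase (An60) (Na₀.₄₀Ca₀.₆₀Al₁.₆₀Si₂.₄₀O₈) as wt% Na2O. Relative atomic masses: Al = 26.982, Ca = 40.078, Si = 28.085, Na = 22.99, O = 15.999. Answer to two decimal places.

Molar mass of Na₀.₄₀Ca₀.₆₀Al₁.₆₀Si₂.₄₀O₈ = 0.40*22.99 + 0.60*40.078 + 1.60*26.982 + 2.40*28.085 + 8*15.999 = 271.810 g/mol.
Each formula unit contains 0.40 Na, equivalent to 0.40/2 = 0.2000 mol Na2O.
M(Na2O) = 2×22.99 + 1×15.999 = 61.979 g/mol.
Mass of Na2O per formula unit = 0.2000 × 61.979 = 12.396 g.
Na2O wt% = 12.396 / 271.810 × 100 = 4.56%.

4.56 wt%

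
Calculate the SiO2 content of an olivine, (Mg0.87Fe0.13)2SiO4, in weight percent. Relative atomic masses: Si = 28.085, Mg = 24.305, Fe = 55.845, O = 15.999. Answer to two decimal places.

Molar mass of (Mg0.87Fe0.13)2SiO4 = 1.74·24.305 + 0.26·55.845 + 1·28.085 + 4·15.999 = 148.891 g/mol.
Each formula unit contains 1 Si, equivalent to 1/1 = 1.0000 mol SiO2.
M(SiO2) = 1×28.085 + 2×15.999 = 60.083 g/mol.
Mass of SiO2 per formula unit = 1.0000 × 60.083 = 60.083 g.
SiO2 wt% = 60.083 / 148.891 × 100 = 40.35%.

40.35 wt%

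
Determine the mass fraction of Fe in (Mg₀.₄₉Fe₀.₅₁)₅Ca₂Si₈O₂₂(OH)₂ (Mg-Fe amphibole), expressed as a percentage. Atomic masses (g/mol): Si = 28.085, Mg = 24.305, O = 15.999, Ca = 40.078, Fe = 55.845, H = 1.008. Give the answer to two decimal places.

Molar mass of (Mg₀.₄₉Fe₀.₅₁)₅Ca₂Si₈O₂₂(OH)₂: 2.45×24.305 + 2.55×55.845 + 2×40.078 + 8×28.085 + 24×15.999 + 2×1.008 = 892.780 g/mol.
Mass of Fe per formula unit: 2.55 × 55.845 = 142.405 g.
Weight fraction Fe = 142.405 / 892.780 = 0.1595.

15.95 weight percent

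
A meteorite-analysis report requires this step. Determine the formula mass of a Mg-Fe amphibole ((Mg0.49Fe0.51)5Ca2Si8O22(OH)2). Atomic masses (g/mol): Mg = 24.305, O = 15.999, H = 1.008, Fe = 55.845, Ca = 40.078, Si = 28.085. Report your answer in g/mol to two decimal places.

892.78 g/mol

M = 2.45·24.305 + 2.55·55.845 + 2·40.078 + 8·28.085 + 24·15.999 + 2·1.008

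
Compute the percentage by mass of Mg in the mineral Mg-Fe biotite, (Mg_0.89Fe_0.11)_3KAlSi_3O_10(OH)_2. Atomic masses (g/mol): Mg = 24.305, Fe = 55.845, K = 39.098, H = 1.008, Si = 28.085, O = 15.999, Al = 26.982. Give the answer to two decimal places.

15.17 mass %

M((Mg_0.89Fe_0.11)_3KAlSi_3O_10(OH)_2) = 427.662 g/mol.
Mg contributes 2.67 × 24.305 = 64.894 g per mole.
64.894/427.662 = 0.1517 → 15.17%.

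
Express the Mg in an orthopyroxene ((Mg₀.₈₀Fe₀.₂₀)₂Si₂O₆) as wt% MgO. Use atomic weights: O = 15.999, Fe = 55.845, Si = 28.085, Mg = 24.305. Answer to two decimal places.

Molar mass of (Mg₀.₈₀Fe₀.₂₀)₂Si₂O₆ = 1.60*24.305 + 0.40*55.845 + 2*28.085 + 6*15.999 = 213.390 g/mol.
Each formula unit contains 1.60 Mg, equivalent to 1.60/1 = 1.6000 mol MgO.
M(MgO) = 1×24.305 + 1×15.999 = 40.304 g/mol.
Mass of MgO per formula unit = 1.6000 × 40.304 = 64.486 g.
MgO wt% = 64.486 / 213.390 × 100 = 30.22%.

30.22 wt%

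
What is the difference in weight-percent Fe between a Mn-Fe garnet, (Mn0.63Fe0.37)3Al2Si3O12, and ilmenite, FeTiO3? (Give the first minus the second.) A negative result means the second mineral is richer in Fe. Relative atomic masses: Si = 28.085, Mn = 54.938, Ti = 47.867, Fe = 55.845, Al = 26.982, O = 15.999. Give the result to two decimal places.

First mineral: 61.988 g Fe in 496.028 g formula = 12.50 wt% Fe.
Second mineral: 55.845 g Fe in 151.709 g formula = 36.81 wt% Fe.
12.50% − 36.81% gives a difference of -24.31 percentage points.

-24.31 percentage points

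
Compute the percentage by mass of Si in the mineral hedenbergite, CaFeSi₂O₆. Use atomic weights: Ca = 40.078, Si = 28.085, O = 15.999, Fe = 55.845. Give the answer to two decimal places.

Formula mass = 1*40.078 + 1*55.845 + 2*28.085 + 6*15.999 = 248.087 g/mol, of which 56.170 g is Si.
So Si makes up 56.170/248.087 = 0.2264 of the mass, i.e. 22.64%.

22.64 weight percent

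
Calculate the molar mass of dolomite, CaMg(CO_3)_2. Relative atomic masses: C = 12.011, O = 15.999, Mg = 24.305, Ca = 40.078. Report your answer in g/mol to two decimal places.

184.40 g/mol

M = 1·40.078 + 1·24.305 + 2·12.011 + 6·15.999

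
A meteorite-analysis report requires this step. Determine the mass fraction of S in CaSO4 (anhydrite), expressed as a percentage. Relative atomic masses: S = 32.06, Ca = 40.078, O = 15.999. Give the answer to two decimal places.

Formula mass = 1*40.078 + 1*32.06 + 4*15.999 = 136.134 g/mol, of which 32.060 g is S.
So S makes up 32.060/136.134 = 0.2355 of the mass, i.e. 23.55%.

23.55 wt%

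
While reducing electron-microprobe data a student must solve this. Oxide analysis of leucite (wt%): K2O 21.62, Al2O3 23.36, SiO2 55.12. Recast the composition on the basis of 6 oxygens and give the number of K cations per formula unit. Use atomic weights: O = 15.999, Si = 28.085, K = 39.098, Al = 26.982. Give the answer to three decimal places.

1.001 K apfu

K2O: 21.62/94.195 = 0.22952 mol → 0.45904 mol K, 0.22952 mol O.
Al2O3: 23.36/101.961 = 0.22911 mol → 0.45822 mol Al, 0.68733 mol O.
SiO2: 55.12/60.083 = 0.91740 mol → 0.91740 mol Si, 1.83480 mol O.
Total oxygen = 2.75165 mol. Normalization factor = 6/2.75165 = 2.18051.
K per 6 O = 0.45904 × 2.18051 = 1.001.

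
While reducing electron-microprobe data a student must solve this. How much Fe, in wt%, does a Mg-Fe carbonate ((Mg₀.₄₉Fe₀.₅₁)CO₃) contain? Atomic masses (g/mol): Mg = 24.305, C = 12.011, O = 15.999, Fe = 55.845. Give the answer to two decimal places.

28.37 wt%

Molar mass of (Mg₀.₄₉Fe₀.₅₁)CO₃: 0.49*24.305 + 0.51*55.845 + 1*12.011 + 3*15.999 = 100.398 g/mol.
Mass of Fe per formula unit: 0.51 × 55.845 = 28.481 g.
Weight fraction Fe = 28.481 / 100.398 = 0.2837.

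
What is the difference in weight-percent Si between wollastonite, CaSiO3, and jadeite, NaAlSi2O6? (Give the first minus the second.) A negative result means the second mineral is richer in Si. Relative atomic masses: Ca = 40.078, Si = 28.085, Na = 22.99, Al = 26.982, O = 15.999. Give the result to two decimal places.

First mineral: 28.085 g Si in 116.160 g formula = 24.18 wt% Si.
Second mineral: 56.170 g Si in 202.136 g formula = 27.79 wt% Si.
24.18% − 27.79% gives a difference of -3.61 percentage points.

-3.61 percentage points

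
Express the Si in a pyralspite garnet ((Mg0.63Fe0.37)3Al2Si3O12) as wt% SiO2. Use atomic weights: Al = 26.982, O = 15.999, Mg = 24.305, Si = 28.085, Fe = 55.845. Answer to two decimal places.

41.14 wt%

Molar mass of (Mg0.63Fe0.37)3Al2Si3O12 = 1.89×24.305 + 1.11×55.845 + 2×26.982 + 3×28.085 + 12×15.999 = 438.131 g/mol.
Each formula unit contains 3 Si, equivalent to 3/1 = 3.0000 mol SiO2.
M(SiO2) = 1×28.085 + 2×15.999 = 60.083 g/mol.
Mass of SiO2 per formula unit = 3.0000 × 60.083 = 180.249 g.
SiO2 wt% = 180.249 / 438.131 × 100 = 41.14%.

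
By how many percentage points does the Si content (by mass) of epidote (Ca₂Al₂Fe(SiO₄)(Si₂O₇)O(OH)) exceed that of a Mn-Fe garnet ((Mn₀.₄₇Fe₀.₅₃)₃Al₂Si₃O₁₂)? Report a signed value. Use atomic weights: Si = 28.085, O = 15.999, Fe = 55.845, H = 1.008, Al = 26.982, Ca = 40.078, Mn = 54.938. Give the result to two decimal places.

0.47 percentage points

First mineral: 84.255 g Si in 483.215 g formula = 17.44 wt% Si.
Second mineral: 84.255 g Si in 496.463 g formula = 16.97 wt% Si.
17.44% − 16.97% gives a difference of 0.47 percentage points.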